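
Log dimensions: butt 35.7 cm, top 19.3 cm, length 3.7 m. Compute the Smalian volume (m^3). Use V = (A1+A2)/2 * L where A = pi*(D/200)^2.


Smalian: V = (A1 + A2)/2 * L,  A = pi*(D/200)^2
A1 = pi*(35.7/200)^2 = 0.100098 m^2
A2 = pi*(19.3/200)^2 = 0.029255 m^2
V = (0.100098+0.029255)/2*3.7 = 0.2393 m^3

0.2393


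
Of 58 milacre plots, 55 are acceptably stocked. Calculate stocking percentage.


Formula: Stocking % = stocked plots / total plots * 100
Stocking = 55 / 58 * 100
Stocking = 0.9483 * 100 = 94.8%

94.8


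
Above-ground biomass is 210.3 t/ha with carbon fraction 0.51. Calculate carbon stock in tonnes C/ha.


Formula: Carbon Stock = Biomass * Carbon Fraction
C = 210.3 t/ha * 0.51
C = 107.3 t C/ha

107.3


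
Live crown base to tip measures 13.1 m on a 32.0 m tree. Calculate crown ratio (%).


Formula: Crown Ratio = (Crown Length / Total Height) * 100
CR = (13.1 m / 32.0 m) * 100
CR = 0.4094 * 100 = 40.9%

40.9


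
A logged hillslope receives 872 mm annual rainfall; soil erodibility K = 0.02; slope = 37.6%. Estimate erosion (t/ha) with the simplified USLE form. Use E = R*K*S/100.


Formula: E = R * K * S / 100  (simplified USLE)
R * K = 872 * 0.02 = 17.44
E = 17.44 * 37.6 / 100 = 6.56 t/ha

6.56


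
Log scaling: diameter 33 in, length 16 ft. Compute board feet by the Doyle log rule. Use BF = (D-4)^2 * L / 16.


Doyle: BF = (D - 4)^2 * L / 16
Adjusted diameter = 33 - 4 = 29 in
(D-4)^2 = 29^2 = 841
BF = 841 * 16 / 16 = 841 BF

841


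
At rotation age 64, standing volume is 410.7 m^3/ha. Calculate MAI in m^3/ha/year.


Formula: MAI = Total Volume / Stand Age
MAI = 410.7 m^3/ha / 64 years
MAI = 6.42 m^3/ha/year

6.42


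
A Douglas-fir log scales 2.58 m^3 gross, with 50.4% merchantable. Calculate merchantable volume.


Formula: MV = V_total * (merchantable_pct / 100)
Merchantable fraction = 50.4% / 100 = 0.504
MV = 2.58 m^3 * 0.504 = 1.3 m^3

1.3


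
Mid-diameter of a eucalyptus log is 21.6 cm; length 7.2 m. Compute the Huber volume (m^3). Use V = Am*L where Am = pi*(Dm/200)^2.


Huber: V = Am * L,  Am = pi*(Dm/200)^2
Am = pi*(21.6/200)^2 = 0.036644 m^2
V = 0.036644*7.2 = 0.2638 m^3

0.2638


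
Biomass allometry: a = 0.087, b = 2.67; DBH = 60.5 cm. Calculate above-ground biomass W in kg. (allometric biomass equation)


Formula: W = a * DBH^b  (allometric power law)
DBH^b = 60.5^2.67 = 57185.6221
W = 0.087 * 57185.6221 = 4975.1 kg

4975.1


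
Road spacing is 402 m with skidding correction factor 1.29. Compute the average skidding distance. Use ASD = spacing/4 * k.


Formula: ASD = (spacing / 4) * correction
Uncorrected distance = spacing / 4 = 402 / 4 = 100.5 m
ASD = 100.5 * 1.29 = 130 m

130


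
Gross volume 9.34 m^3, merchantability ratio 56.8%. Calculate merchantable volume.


Formula: MV = V_total * (merchantable_pct / 100)
Merchantable fraction = 56.8% / 100 = 0.568
MV = 9.34 m^3 * 0.568 = 5.305 m^3

5.305


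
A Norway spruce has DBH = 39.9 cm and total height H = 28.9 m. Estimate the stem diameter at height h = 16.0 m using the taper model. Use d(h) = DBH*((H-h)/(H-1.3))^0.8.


Taper: d(h) = DBH * ((H - h) / (H - 1.3))^0.8
Numerator = H - h = 28.9 - 16.0 = 12.9 m
Denominator = H - 1.3 = 28.9 - 1.3 = 27.6 m
Ratio = 12.9 / 27.6 = 0.46739
d = 39.9 * 0.46739^0.8 = 21.7 cm

21.7


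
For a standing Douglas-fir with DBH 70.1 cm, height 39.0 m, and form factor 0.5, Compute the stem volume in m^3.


Formula: V = pi * (DBH/200)^2 * H * ff
Radius = DBH/200 = 70.1/200 = 0.3505 m
Radius^2 = 0.3505^2 = 0.12285025 m^2
V = pi * 0.12285025 * 39.0 * 0.5
V = 7.526 m^3

7.526


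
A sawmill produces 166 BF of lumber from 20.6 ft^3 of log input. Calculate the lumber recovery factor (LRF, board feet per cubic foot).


Formula: LRF = Lumber Output (BF) / Log Input (ft^3)
LRF = 166 BF / 20.6 ft^3
LRF = 8.06 BF/ft^3

8.06


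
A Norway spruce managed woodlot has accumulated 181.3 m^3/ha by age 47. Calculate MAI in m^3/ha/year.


Formula: MAI = Total Volume / Stand Age
MAI = 181.3 m^3/ha / 47 years
MAI = 3.86 m^3/ha/year

3.86


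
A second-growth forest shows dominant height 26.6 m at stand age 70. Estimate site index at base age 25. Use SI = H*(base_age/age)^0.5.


Formula: SI = H_dom * (base_age / age)^0.5
Age ratio = 25 / 70 = 0.35714
sqrt(age_ratio) = 0.59761
SI = 26.6 * 0.59761 = 15.9 m

15.9


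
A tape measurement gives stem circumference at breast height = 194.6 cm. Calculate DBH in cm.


Formula: DBH = C / pi
DBH = 194.6 / pi
pi = 3.14159...
DBH = 61.9 cm

61.9


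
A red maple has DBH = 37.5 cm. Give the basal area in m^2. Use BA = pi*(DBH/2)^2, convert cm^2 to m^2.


Formula: BA = pi * (DBH/2)^2 / 10000  (cm^2 to m^2)
Radius = DBH/2 = 37.5/2 = 18.75 cm
BA = pi * 18.75^2 / 10000
   = 1104.4662 cm^2 / 10000
   = 0.1104 m^2

0.1104


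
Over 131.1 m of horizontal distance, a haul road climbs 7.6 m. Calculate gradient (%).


Formula: Gradient = rise / run * 100
Gradient = 7.6 / 131.1 * 100 = 5.8%

5.8


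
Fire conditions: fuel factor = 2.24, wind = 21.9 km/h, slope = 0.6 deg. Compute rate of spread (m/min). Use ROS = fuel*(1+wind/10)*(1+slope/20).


Formula: ROS = fuel * (1 + wind/10) * (1 + slope/20)
Wind factor = 1 + 21.9/10 = 3.19
Slope factor = 1 + 0.6/20 = 1.03
ROS = 2.24 * 3.19 * 1.03 = 7.36 m/min

7.36


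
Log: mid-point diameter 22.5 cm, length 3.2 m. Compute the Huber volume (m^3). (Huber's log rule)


Huber: V = Am * L,  Am = pi*(Dm/200)^2
Am = pi*(22.5/200)^2 = 0.039761 m^2
V = 0.039761*3.2 = 0.1272 m^3

0.1272


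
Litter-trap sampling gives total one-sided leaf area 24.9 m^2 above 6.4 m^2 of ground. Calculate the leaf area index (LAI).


Formula: LAI = total leaf area / ground area  (dimensionless)
LAI = 24.9 m^2 / 6.4 m^2
LAI = 3.89

3.89


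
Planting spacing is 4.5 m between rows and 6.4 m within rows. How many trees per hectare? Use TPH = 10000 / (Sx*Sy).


Formula: TPH = 10000 m^2/ha / (spacing_x * spacing_y)
Area per tree = 4.5 m * 6.4 m = 28.8 m^2
TPH = 10000 / 28.8 = 347 trees/ha

347


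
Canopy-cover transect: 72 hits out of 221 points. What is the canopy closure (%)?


Formula: Canopy closure = covered points / total points * 100
Closure = 72 / 221 * 100
Closure = 0.3258 * 100 = 32.6%

32.6


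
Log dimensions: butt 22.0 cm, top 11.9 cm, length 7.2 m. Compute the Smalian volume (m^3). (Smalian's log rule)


Smalian: V = (A1 + A2)/2 * L,  A = pi*(D/200)^2
A1 = pi*(22.0/200)^2 = 0.038013 m^2
A2 = pi*(11.9/200)^2 = 0.011122 m^2
V = (0.038013+0.011122)/2*7.2 = 0.1769 m^3

0.1769


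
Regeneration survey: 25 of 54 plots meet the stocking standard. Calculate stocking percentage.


Formula: Stocking % = stocked plots / total plots * 100
Stocking = 25 / 54 * 100
Stocking = 0.463 * 100 = 46.3%

46.3


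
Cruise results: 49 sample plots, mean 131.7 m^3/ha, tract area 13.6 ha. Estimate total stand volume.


Formula: Total Volume = Mean Volume per ha * Total Area
Total Volume = 131.7 m^3/ha * 13.6 ha
Total Volume = 1791 m^3

1791


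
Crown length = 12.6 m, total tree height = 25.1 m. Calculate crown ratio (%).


Formula: Crown Ratio = (Crown Length / Total Height) * 100
CR = (12.6 m / 25.1 m) * 100
CR = 0.502 * 100 = 50.2%

50.2


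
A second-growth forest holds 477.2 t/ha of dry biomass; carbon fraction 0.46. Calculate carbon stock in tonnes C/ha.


Formula: Carbon Stock = Biomass * Carbon Fraction
C = 477.2 t/ha * 0.46
C = 219.5 t C/ha

219.5


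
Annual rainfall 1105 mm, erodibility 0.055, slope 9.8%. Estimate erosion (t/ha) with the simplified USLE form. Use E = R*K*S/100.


Formula: E = R * K * S / 100  (simplified USLE)
R * K = 1105 * 0.055 = 60.775
E = 60.775 * 9.8 / 100 = 5.96 t/ha

5.96


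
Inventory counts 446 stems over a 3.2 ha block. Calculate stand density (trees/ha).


Formula: Stand Density = N_trees / Area_ha
Density = 446 trees / 3.2 ha
Density = 139 trees/ha

139


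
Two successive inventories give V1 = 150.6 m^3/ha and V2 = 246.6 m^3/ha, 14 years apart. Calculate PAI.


Formula: PAI = (V_T2 - V_T1) / (T2 - T1)
Volume increment = 246.6 - 150.6 = 96.0 m^3/ha
PAI = 96.0 / 14 = 6.86 m^3/ha/year

6.86


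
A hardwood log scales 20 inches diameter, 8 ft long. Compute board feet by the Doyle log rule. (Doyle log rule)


Doyle: BF = (D - 4)^2 * L / 16
Adjusted diameter = 20 - 4 = 16 in
(D-4)^2 = 16^2 = 256
BF = 256 * 8 / 16 = 128 BF

128


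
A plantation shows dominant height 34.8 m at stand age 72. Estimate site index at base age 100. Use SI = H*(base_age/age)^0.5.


Formula: SI = H_dom * (base_age / age)^0.5
Age ratio = 100 / 72 = 1.38889
sqrt(age_ratio) = 1.17851
SI = 34.8 * 1.17851 = 41.0 m

41.0


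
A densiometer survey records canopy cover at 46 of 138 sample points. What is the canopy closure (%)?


Formula: Canopy closure = covered points / total points * 100
Closure = 46 / 138 * 100
Closure = 0.3333 * 100 = 33.3%

33.3


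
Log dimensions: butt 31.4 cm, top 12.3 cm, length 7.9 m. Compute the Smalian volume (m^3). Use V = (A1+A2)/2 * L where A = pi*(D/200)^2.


Smalian: V = (A1 + A2)/2 * L,  A = pi*(D/200)^2
A1 = pi*(31.4/200)^2 = 0.077437 m^2
A2 = pi*(12.3/200)^2 = 0.011882 m^2
V = (0.077437+0.011882)/2*7.9 = 0.3528 m^3

0.3528


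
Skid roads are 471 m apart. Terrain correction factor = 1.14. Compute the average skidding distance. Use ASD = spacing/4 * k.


Formula: ASD = (spacing / 4) * correction
Uncorrected distance = spacing / 4 = 471 / 4 = 117.75 m
ASD = 117.75 * 1.14 = 134 m

134


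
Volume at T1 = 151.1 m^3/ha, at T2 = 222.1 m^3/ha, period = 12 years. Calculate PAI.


Formula: PAI = (V_T2 - V_T1) / (T2 - T1)
Volume increment = 222.1 - 151.1 = 71.0 m^3/ha
PAI = 71.0 / 12 = 5.92 m^3/ha/year

5.92


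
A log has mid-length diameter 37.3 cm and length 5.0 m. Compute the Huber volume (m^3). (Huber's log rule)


Huber: V = Am * L,  Am = pi*(Dm/200)^2
Am = pi*(37.3/200)^2 = 0.109272 m^2
V = 0.109272*5.0 = 0.5464 m^3

0.5464


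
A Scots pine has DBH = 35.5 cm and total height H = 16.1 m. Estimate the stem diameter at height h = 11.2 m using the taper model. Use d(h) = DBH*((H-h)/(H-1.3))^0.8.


Taper: d(h) = DBH * ((H - h) / (H - 1.3))^0.8
Numerator = H - h = 16.1 - 11.2 = 4.9 m
Denominator = H - 1.3 = 16.1 - 1.3 = 14.8 m
Ratio = 4.9 / 14.8 = 0.33108
d = 35.5 * 0.33108^0.8 = 14.7 cm

14.7


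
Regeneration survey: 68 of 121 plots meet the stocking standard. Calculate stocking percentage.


Formula: Stocking % = stocked plots / total plots * 100
Stocking = 68 / 121 * 100
Stocking = 0.562 * 100 = 56.2%

56.2


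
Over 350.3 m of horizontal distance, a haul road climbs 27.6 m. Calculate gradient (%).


Formula: Gradient = rise / run * 100
Gradient = 27.6 / 350.3 * 100 = 7.9%

7.9


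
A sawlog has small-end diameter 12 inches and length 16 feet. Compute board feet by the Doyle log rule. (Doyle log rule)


Doyle: BF = (D - 4)^2 * L / 16
Adjusted diameter = 12 - 4 = 8 in
(D-4)^2 = 8^2 = 64
BF = 64 * 16 / 16 = 64 BF

64


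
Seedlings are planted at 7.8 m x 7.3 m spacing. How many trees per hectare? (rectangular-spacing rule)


Formula: TPH = 10000 m^2/ha / (spacing_x * spacing_y)
Area per tree = 7.8 m * 7.3 m = 56.94 m^2
TPH = 10000 / 56.94 = 176 trees/ha

176


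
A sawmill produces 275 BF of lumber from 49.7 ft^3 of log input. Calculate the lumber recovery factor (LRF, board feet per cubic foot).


Formula: LRF = Lumber Output (BF) / Log Input (ft^3)
LRF = 275 BF / 49.7 ft^3
LRF = 5.53 BF/ft^3

5.53


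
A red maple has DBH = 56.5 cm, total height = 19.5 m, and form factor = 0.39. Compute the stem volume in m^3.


Formula: V = pi * (DBH/200)^2 * H * ff
Radius = DBH/200 = 56.5/200 = 0.2825 m
Radius^2 = 0.2825^2 = 0.07980625 m^2
V = pi * 0.07980625 * 19.5 * 0.39
V = 1.907 m^3

1.907


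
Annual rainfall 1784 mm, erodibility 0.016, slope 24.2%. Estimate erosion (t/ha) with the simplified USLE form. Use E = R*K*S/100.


Formula: E = R * K * S / 100  (simplified USLE)
R * K = 1784 * 0.016 = 28.544
E = 28.544 * 24.2 / 100 = 6.91 t/ha

6.91


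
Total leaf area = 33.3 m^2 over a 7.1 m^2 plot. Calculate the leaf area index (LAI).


Formula: LAI = total leaf area / ground area  (dimensionless)
LAI = 33.3 m^2 / 7.1 m^2
LAI = 4.69

4.69


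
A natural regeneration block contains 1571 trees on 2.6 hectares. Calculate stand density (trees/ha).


Formula: Stand Density = N_trees / Area_ha
Density = 1571 trees / 2.6 ha
Density = 604 trees/ha

604


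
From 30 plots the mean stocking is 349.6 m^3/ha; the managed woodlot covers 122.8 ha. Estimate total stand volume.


Formula: Total Volume = Mean Volume per ha * Total Area
Total Volume = 349.6 m^3/ha * 122.8 ha
Total Volume = 42931 m^3

42931


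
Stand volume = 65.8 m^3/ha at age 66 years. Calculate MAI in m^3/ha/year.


Formula: MAI = Total Volume / Stand Age
MAI = 65.8 m^3/ha / 66 years
MAI = 1.0 m^3/ha/year

1.0


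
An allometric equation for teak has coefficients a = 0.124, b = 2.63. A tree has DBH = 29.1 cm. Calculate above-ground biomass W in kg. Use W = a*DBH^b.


Formula: W = a * DBH^b  (allometric power law)
DBH^b = 29.1^2.63 = 7080.0865
W = 0.124 * 7080.0865 = 877.9 kg

877.9


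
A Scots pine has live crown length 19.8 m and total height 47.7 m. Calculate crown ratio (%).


Formula: Crown Ratio = (Crown Length / Total Height) * 100
CR = (19.8 m / 47.7 m) * 100
CR = 0.4151 * 100 = 41.5%

41.5


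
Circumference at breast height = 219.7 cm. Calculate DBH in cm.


Formula: DBH = C / pi
DBH = 219.7 / pi
pi = 3.14159...
DBH = 69.9 cm

69.9


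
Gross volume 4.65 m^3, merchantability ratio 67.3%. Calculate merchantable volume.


Formula: MV = V_total * (merchantable_pct / 100)
Merchantable fraction = 67.3% / 100 = 0.673
MV = 4.65 m^3 * 0.673 = 3.129 m^3

3.129


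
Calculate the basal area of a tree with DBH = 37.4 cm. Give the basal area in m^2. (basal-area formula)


Formula: BA = pi * (DBH/2)^2 / 10000  (cm^2 to m^2)
Radius = DBH/2 = 37.4/2 = 18.7 cm
BA = pi * 18.7^2 / 10000
   = 1098.5835 cm^2 / 10000
   = 0.1099 m^2

0.1099


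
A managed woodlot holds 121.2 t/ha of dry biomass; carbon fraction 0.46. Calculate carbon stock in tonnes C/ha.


Formula: Carbon Stock = Biomass * Carbon Fraction
C = 121.2 t/ha * 0.46
C = 55.8 t C/ha

55.8


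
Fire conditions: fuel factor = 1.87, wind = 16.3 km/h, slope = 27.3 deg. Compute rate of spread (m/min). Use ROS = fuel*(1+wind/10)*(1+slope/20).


Formula: ROS = fuel * (1 + wind/10) * (1 + slope/20)
Wind factor = 1 + 16.3/10 = 2.63
Slope factor = 1 + 27.3/20 = 2.365
ROS = 1.87 * 2.63 * 2.365 = 11.63 m/min

11.63


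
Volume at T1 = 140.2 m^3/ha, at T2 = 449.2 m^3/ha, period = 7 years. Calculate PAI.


Formula: PAI = (V_T2 - V_T1) / (T2 - T1)
Volume increment = 449.2 - 140.2 = 309.0 m^3/ha
PAI = 309.0 / 7 = 44.14 m^3/ha/year

44.14


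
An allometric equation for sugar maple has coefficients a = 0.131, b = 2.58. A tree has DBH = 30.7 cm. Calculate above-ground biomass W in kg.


Formula: W = a * DBH^b  (allometric power law)
DBH^b = 30.7^2.58 = 6867.79
W = 0.131 * 6867.79 = 899.7 kg

899.7


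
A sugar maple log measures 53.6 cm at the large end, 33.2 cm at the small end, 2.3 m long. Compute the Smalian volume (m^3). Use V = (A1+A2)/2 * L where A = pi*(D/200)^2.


Smalian: V = (A1 + A2)/2 * L,  A = pi*(D/200)^2
A1 = pi*(53.6/200)^2 = 0.225642 m^2
A2 = pi*(33.2/200)^2 = 0.08657 m^2
V = (0.225642+0.08657)/2*2.3 = 0.359 m^3

0.359


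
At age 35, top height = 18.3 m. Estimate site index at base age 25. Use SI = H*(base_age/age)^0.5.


Formula: SI = H_dom * (base_age / age)^0.5
Age ratio = 25 / 35 = 0.71429
sqrt(age_ratio) = 0.84515
SI = 18.3 * 0.84515 = 15.5 m

15.5


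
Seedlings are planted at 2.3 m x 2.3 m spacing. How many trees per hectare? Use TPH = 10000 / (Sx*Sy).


Formula: TPH = 10000 m^2/ha / (spacing_x * spacing_y)
Area per tree = 2.3 m * 2.3 m = 5.29 m^2
TPH = 10000 / 5.29 = 1890 trees/ha

1890


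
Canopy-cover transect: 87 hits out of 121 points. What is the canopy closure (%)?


Formula: Canopy closure = covered points / total points * 100
Closure = 87 / 121 * 100
Closure = 0.719 * 100 = 71.9%

71.9


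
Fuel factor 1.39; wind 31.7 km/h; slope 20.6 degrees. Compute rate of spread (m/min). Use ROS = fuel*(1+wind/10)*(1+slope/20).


Formula: ROS = fuel * (1 + wind/10) * (1 + slope/20)
Wind factor = 1 + 31.7/10 = 4.17
Slope factor = 1 + 20.6/20 = 2.03
ROS = 1.39 * 4.17 * 2.03 = 11.77 m/min

11.77


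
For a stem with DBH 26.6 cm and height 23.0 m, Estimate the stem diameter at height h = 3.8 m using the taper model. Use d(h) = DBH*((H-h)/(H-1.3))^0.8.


Taper: d(h) = DBH * ((H - h) / (H - 1.3))^0.8
Numerator = H - h = 23.0 - 3.8 = 19.2 m
Denominator = H - 1.3 = 23.0 - 1.3 = 21.7 m
Ratio = 19.2 / 21.7 = 0.88479
d = 26.6 * 0.88479^0.8 = 24.1 cm

24.1


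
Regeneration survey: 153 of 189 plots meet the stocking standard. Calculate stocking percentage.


Formula: Stocking % = stocked plots / total plots * 100
Stocking = 153 / 189 * 100
Stocking = 0.8095 * 100 = 81.0%

81.0


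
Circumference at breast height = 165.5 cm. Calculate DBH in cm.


Formula: DBH = C / pi
DBH = 165.5 / pi
pi = 3.14159...
DBH = 52.7 cm

52.7


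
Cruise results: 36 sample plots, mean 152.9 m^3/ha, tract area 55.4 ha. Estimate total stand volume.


Formula: Total Volume = Mean Volume per ha * Total Area
Total Volume = 152.9 m^3/ha * 55.4 ha
Total Volume = 8471 m^3

8471


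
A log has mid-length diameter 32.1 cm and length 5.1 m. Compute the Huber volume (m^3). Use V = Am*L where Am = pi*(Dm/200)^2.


Huber: V = Am * L,  Am = pi*(Dm/200)^2
Am = pi*(32.1/200)^2 = 0.080928 m^2
V = 0.080928*5.1 = 0.4127 m^3

0.4127


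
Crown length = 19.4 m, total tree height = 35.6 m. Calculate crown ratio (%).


Formula: Crown Ratio = (Crown Length / Total Height) * 100
CR = (19.4 m / 35.6 m) * 100
CR = 0.5449 * 100 = 54.5%

54.5


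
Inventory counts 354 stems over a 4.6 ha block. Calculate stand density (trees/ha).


Formula: Stand Density = N_trees / Area_ha
Density = 354 trees / 4.6 ha
Density = 77 trees/ha

77


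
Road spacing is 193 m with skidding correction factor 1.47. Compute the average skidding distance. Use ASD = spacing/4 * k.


Formula: ASD = (spacing / 4) * correction
Uncorrected distance = spacing / 4 = 193 / 4 = 48.25 m
ASD = 48.25 * 1.47 = 71 m

71


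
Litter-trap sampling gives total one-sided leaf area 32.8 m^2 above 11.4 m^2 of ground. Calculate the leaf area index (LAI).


Formula: LAI = total leaf area / ground area  (dimensionless)
LAI = 32.8 m^2 / 11.4 m^2
LAI = 2.88

2.88


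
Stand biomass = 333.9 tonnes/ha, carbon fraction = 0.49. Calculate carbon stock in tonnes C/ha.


Formula: Carbon Stock = Biomass * Carbon Fraction
C = 333.9 t/ha * 0.49
C = 163.6 t C/ha

163.6


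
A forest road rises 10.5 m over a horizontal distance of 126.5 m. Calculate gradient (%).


Formula: Gradient = rise / run * 100
Gradient = 10.5 / 126.5 * 100 = 8.3%

8.3


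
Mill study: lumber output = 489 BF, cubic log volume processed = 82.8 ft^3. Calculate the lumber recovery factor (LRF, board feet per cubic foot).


Formula: LRF = Lumber Output (BF) / Log Input (ft^3)
LRF = 489 BF / 82.8 ft^3
LRF = 5.91 BF/ft^3

5.91


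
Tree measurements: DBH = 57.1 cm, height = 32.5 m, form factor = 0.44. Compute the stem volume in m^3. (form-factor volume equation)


Formula: V = pi * (DBH/200)^2 * H * ff
Radius = DBH/200 = 57.1/200 = 0.2855 m
Radius^2 = 0.2855^2 = 0.08151025 m^2
V = pi * 0.08151025 * 32.5 * 0.44
V = 3.662 m^3

3.662


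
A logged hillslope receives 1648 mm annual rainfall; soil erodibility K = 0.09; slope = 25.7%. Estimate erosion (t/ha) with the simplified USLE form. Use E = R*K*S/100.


Formula: E = R * K * S / 100  (simplified USLE)
R * K = 1648 * 0.09 = 148.32
E = 148.32 * 25.7 / 100 = 38.12 t/ha

38.12


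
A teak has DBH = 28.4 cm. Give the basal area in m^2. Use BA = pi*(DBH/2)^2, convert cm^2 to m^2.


Formula: BA = pi * (DBH/2)^2 / 10000  (cm^2 to m^2)
Radius = DBH/2 = 28.4/2 = 14.2 cm
BA = pi * 14.2^2 / 10000
   = 633.4707 cm^2 / 10000
   = 0.0633 m^2

0.0633


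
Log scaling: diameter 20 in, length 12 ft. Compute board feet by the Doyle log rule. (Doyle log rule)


Doyle: BF = (D - 4)^2 * L / 16
Adjusted diameter = 20 - 4 = 16 in
(D-4)^2 = 16^2 = 256
BF = 256 * 12 / 16 = 192 BF

192


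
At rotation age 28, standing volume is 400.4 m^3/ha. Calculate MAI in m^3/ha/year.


Formula: MAI = Total Volume / Stand Age
MAI = 400.4 m^3/ha / 28 years
MAI = 14.3 m^3/ha/year

14.3


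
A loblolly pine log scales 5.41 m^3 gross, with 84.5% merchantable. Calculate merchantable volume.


Formula: MV = V_total * (merchantable_pct / 100)
Merchantable fraction = 84.5% / 100 = 0.845
MV = 5.41 m^3 * 0.845 = 4.571 m^3

4.571


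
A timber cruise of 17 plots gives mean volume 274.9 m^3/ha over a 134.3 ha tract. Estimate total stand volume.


Formula: Total Volume = Mean Volume per ha * Total Area
Total Volume = 274.9 m^3/ha * 134.3 ha
Total Volume = 36919 m^3

36919


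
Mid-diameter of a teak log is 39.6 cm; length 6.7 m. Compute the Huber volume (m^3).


Huber: V = Am * L,  Am = pi*(Dm/200)^2
Am = pi*(39.6/200)^2 = 0.123163 m^2
V = 0.123163*6.7 = 0.8252 m^3

0.8252


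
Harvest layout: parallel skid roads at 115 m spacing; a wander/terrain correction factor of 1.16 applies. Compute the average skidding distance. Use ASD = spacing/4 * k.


Formula: ASD = (spacing / 4) * correction
Uncorrected distance = spacing / 4 = 115 / 4 = 28.75 m
ASD = 28.75 * 1.16 = 33 m

33


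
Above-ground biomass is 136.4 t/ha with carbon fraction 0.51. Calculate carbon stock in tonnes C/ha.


Formula: Carbon Stock = Biomass * Carbon Fraction
C = 136.4 t/ha * 0.51
C = 69.6 t C/ha

69.6


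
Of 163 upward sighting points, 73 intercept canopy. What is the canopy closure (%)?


Formula: Canopy closure = covered points / total points * 100
Closure = 73 / 163 * 100
Closure = 0.4479 * 100 = 44.8%

44.8


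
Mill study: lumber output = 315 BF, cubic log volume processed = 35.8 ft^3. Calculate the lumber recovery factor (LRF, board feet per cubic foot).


Formula: LRF = Lumber Output (BF) / Log Input (ft^3)
LRF = 315 BF / 35.8 ft^3
LRF = 8.8 BF/ft^3

8.8


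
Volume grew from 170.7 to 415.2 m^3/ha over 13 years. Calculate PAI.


Formula: PAI = (V_T2 - V_T1) / (T2 - T1)
Volume increment = 415.2 - 170.7 = 244.5 m^3/ha
PAI = 244.5 / 13 = 18.81 m^3/ha/year

18.81


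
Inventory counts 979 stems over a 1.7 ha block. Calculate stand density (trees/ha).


Formula: Stand Density = N_trees / Area_ha
Density = 979 trees / 1.7 ha
Density = 576 trees/ha

576


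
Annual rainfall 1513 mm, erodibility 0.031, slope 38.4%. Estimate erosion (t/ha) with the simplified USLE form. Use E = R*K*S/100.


Formula: E = R * K * S / 100  (simplified USLE)
R * K = 1513 * 0.031 = 46.903
E = 46.903 * 38.4 / 100 = 18.01 t/ha

18.01


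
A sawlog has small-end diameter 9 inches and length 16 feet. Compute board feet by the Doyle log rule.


Doyle: BF = (D - 4)^2 * L / 16
Adjusted diameter = 9 - 4 = 5 in
(D-4)^2 = 5^2 = 25
BF = 25 * 16 / 16 = 25 BF

25


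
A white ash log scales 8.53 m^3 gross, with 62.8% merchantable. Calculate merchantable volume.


Formula: MV = V_total * (merchantable_pct / 100)
Merchantable fraction = 62.8% / 100 = 0.628
MV = 8.53 m^3 * 0.628 = 5.357 m^3

5.357


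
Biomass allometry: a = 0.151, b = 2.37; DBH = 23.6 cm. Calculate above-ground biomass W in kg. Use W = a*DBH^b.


Formula: W = a * DBH^b  (allometric power law)
DBH^b = 23.6^2.37 = 1793.9133
W = 0.151 * 1793.9133 = 270.9 kg

270.9


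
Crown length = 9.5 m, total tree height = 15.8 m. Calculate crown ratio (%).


Formula: Crown Ratio = (Crown Length / Total Height) * 100
CR = (9.5 m / 15.8 m) * 100
CR = 0.6013 * 100 = 60.1%

60.1


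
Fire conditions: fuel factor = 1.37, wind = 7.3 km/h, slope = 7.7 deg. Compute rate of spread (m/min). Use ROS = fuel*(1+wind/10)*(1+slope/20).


Formula: ROS = fuel * (1 + wind/10) * (1 + slope/20)
Wind factor = 1 + 7.3/10 = 1.73
Slope factor = 1 + 7.7/20 = 1.385
ROS = 1.37 * 1.73 * 1.385 = 3.28 m/min

3.28


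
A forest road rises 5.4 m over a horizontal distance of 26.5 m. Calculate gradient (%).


Formula: Gradient = rise / run * 100
Gradient = 5.4 / 26.5 * 100 = 20.4%

20.4


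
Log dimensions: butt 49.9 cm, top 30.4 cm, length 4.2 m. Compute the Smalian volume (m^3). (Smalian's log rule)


Smalian: V = (A1 + A2)/2 * L,  A = pi*(D/200)^2
A1 = pi*(49.9/200)^2 = 0.195565 m^2
A2 = pi*(30.4/200)^2 = 0.072583 m^2
V = (0.195565+0.072583)/2*4.2 = 0.5631 m^3

0.5631


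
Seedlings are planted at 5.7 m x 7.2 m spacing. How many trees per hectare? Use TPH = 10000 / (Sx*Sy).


Formula: TPH = 10000 m^2/ha / (spacing_x * spacing_y)
Area per tree = 5.7 m * 7.2 m = 41.04 m^2
TPH = 10000 / 41.04 = 244 trees/ha

244


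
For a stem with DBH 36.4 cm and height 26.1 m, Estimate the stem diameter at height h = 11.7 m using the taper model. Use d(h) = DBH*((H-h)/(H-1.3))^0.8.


Taper: d(h) = DBH * ((H - h) / (H - 1.3))^0.8
Numerator = H - h = 26.1 - 11.7 = 14.4 m
Denominator = H - 1.3 = 26.1 - 1.3 = 24.8 m
Ratio = 14.4 / 24.8 = 0.58065
d = 36.4 * 0.58065^0.8 = 23.6 cm

23.6


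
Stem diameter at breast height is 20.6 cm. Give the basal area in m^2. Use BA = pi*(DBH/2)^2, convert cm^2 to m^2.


Formula: BA = pi * (DBH/2)^2 / 10000  (cm^2 to m^2)
Radius = DBH/2 = 20.6/2 = 10.3 cm
BA = pi * 10.3^2 / 10000
   = 333.2916 cm^2 / 10000
   = 0.0333 m^2

0.0333


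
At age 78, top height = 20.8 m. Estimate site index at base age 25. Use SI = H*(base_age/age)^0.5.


Formula: SI = H_dom * (base_age / age)^0.5
Age ratio = 25 / 78 = 0.32051
sqrt(age_ratio) = 0.56614
SI = 20.8 * 0.56614 = 11.8 m

11.8


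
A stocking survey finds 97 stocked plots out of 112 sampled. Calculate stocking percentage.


Formula: Stocking % = stocked plots / total plots * 100
Stocking = 97 / 112 * 100
Stocking = 0.8661 * 100 = 86.6%

86.6


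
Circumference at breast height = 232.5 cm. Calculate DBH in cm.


Formula: DBH = C / pi
DBH = 232.5 / pi
pi = 3.14159...
DBH = 74.0 cm

74.0


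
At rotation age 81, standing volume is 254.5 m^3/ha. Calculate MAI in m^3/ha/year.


Formula: MAI = Total Volume / Stand Age
MAI = 254.5 m^3/ha / 81 years
MAI = 3.14 m^3/ha/year

3.14


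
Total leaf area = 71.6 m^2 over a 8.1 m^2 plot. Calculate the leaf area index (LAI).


Formula: LAI = total leaf area / ground area  (dimensionless)
LAI = 71.6 m^2 / 8.1 m^2
LAI = 8.84

8.84


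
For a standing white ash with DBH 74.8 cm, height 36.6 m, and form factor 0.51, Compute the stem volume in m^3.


Formula: V = pi * (DBH/200)^2 * H * ff
Radius = DBH/200 = 74.8/200 = 0.374 m
Radius^2 = 0.374^2 = 0.139876 m^2
V = pi * 0.139876 * 36.6 * 0.51
V = 8.202 m^3

8.202


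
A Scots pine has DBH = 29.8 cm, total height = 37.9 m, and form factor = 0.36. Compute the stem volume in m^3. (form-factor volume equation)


Formula: V = pi * (DBH/200)^2 * H * ff
Radius = DBH/200 = 29.8/200 = 0.149 m
Radius^2 = 0.149^2 = 0.022201 m^2
V = pi * 0.022201 * 37.9 * 0.36
V = 0.952 m^3

0.952


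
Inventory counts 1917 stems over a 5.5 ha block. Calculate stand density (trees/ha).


Formula: Stand Density = N_trees / Area_ha
Density = 1917 trees / 5.5 ha
Density = 349 trees/ha

349


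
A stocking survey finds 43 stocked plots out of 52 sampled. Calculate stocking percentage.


Formula: Stocking % = stocked plots / total plots * 100
Stocking = 43 / 52 * 100
Stocking = 0.8269 * 100 = 82.7%

82.7


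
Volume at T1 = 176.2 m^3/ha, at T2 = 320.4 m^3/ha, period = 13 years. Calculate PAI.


Formula: PAI = (V_T2 - V_T1) / (T2 - T1)
Volume increment = 320.4 - 176.2 = 144.2 m^3/ha
PAI = 144.2 / 13 = 11.09 m^3/ha/year

11.09


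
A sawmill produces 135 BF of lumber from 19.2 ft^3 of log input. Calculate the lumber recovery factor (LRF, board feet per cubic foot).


Formula: LRF = Lumber Output (BF) / Log Input (ft^3)
LRF = 135 BF / 19.2 ft^3
LRF = 7.03 BF/ft^3

7.03


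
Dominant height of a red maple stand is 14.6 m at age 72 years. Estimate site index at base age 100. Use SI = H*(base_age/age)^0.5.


Formula: SI = H_dom * (base_age / age)^0.5
Age ratio = 100 / 72 = 1.38889
sqrt(age_ratio) = 1.17851
SI = 14.6 * 1.17851 = 17.2 m

17.2


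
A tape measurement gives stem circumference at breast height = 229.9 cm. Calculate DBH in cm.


Formula: DBH = C / pi
DBH = 229.9 / pi
pi = 3.14159...
DBH = 73.2 cm

73.2


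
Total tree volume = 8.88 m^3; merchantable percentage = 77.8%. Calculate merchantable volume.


Formula: MV = V_total * (merchantable_pct / 100)
Merchantable fraction = 77.8% / 100 = 0.778
MV = 8.88 m^3 * 0.778 = 6.909 m^3

6.909


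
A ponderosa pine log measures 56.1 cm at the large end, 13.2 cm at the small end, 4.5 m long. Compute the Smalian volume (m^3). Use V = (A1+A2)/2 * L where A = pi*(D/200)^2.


Smalian: V = (A1 + A2)/2 * L,  A = pi*(D/200)^2
A1 = pi*(56.1/200)^2 = 0.247181 m^2
A2 = pi*(13.2/200)^2 = 0.013685 m^2
V = (0.247181+0.013685)/2*4.5 = 0.5869 m^3

0.5869


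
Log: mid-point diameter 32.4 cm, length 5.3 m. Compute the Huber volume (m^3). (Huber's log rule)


Huber: V = Am * L,  Am = pi*(Dm/200)^2
Am = pi*(32.4/200)^2 = 0.082448 m^2
V = 0.082448*5.3 = 0.437 m^3

0.437


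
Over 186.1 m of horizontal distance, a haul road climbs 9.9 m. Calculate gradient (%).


Formula: Gradient = rise / run * 100
Gradient = 9.9 / 186.1 * 100 = 5.3%

5.3


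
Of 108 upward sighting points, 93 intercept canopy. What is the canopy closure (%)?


Formula: Canopy closure = covered points / total points * 100
Closure = 93 / 108 * 100
Closure = 0.8611 * 100 = 86.1%

86.1


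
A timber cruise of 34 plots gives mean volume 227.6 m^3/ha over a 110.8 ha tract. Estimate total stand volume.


Formula: Total Volume = Mean Volume per ha * Total Area
Total Volume = 227.6 m^3/ha * 110.8 ha
Total Volume = 25218 m^3

25218


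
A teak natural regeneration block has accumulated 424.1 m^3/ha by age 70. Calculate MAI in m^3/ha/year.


Formula: MAI = Total Volume / Stand Age
MAI = 424.1 m^3/ha / 70 years
MAI = 6.06 m^3/ha/year

6.06


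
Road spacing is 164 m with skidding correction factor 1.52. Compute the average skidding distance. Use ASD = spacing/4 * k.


Formula: ASD = (spacing / 4) * correction
Uncorrected distance = spacing / 4 = 164 / 4 = 41 m
ASD = 41 * 1.52 = 62 m

62


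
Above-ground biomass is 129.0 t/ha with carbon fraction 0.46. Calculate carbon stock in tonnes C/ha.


Formula: Carbon Stock = Biomass * Carbon Fraction
C = 129.0 t/ha * 0.46
C = 59.3 t C/ha

59.3


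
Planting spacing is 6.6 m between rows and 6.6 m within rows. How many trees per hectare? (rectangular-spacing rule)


Formula: TPH = 10000 m^2/ha / (spacing_x * spacing_y)
Area per tree = 6.6 m * 6.6 m = 43.56 m^2
TPH = 10000 / 43.56 = 230 trees/ha

230


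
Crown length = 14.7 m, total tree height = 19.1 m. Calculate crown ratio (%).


Formula: Crown Ratio = (Crown Length / Total Height) * 100
CR = (14.7 m / 19.1 m) * 100
CR = 0.7696 * 100 = 77.0%

77.0


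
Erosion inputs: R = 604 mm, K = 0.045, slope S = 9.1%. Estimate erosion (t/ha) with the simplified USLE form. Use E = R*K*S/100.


Formula: E = R * K * S / 100  (simplified USLE)
R * K = 604 * 0.045 = 27.18
E = 27.18 * 9.1 / 100 = 2.47 t/ha

2.47


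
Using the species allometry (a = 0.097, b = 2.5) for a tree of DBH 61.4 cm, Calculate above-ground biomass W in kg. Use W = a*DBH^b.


Formula: W = a * DBH^b  (allometric power law)
DBH^b = 61.4^2.5 = 29540.7099
W = 0.097 * 29540.7099 = 2865.4 kg

2865.4


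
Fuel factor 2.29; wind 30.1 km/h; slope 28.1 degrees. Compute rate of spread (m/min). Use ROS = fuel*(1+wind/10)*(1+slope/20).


Formula: ROS = fuel * (1 + wind/10) * (1 + slope/20)
Wind factor = 1 + 30.1/10 = 4.01
Slope factor = 1 + 28.1/20 = 2.405
ROS = 2.29 * 4.01 * 2.405 = 22.08 m/min

22.08


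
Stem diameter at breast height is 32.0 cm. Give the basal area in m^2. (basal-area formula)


Formula: BA = pi * (DBH/2)^2 / 10000  (cm^2 to m^2)
Radius = DBH/2 = 32.0/2 = 16.0 cm
BA = pi * 16.0^2 / 10000
   = 804.2477 cm^2 / 10000
   = 0.0804 m^2

0.0804


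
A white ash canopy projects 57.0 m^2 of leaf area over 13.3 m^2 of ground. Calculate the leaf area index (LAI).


Formula: LAI = total leaf area / ground area  (dimensionless)
LAI = 57.0 m^2 / 13.3 m^2
LAI = 4.29

4.29


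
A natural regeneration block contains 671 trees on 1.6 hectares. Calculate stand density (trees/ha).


Formula: Stand Density = N_trees / Area_ha
Density = 671 trees / 1.6 ha
Density = 419 trees/ha

419


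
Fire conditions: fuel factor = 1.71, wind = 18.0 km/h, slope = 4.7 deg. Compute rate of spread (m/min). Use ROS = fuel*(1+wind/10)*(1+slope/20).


Formula: ROS = fuel * (1 + wind/10) * (1 + slope/20)
Wind factor = 1 + 18.0/10 = 2.8
Slope factor = 1 + 4.7/20 = 1.235
ROS = 1.71 * 2.8 * 1.235 = 5.91 m/min

5.91


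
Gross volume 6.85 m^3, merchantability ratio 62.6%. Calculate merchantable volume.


Formula: MV = V_total * (merchantable_pct / 100)
Merchantable fraction = 62.6% / 100 = 0.626
MV = 6.85 m^3 * 0.626 = 4.288 m^3

4.288


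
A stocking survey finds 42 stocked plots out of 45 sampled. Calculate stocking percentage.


Formula: Stocking % = stocked plots / total plots * 100
Stocking = 42 / 45 * 100
Stocking = 0.9333 * 100 = 93.3%

93.3


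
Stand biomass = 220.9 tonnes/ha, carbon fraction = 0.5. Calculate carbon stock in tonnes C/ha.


Formula: Carbon Stock = Biomass * Carbon Fraction
C = 220.9 t/ha * 0.5
C = 110.5 t C/ha

110.5


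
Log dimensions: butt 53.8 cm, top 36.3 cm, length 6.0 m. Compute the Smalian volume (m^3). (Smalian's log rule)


Smalian: V = (A1 + A2)/2 * L,  A = pi*(D/200)^2
A1 = pi*(53.8/200)^2 = 0.227329 m^2
A2 = pi*(36.3/200)^2 = 0.103491 m^2
V = (0.227329+0.103491)/2*6.0 = 0.9925 m^3

0.9925


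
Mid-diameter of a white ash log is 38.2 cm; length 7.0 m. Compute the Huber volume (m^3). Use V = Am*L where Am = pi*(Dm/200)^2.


Huber: V = Am * L,  Am = pi*(Dm/200)^2
Am = pi*(38.2/200)^2 = 0.114608 m^2
V = 0.114608*7.0 = 0.8023 m^3

0.8023


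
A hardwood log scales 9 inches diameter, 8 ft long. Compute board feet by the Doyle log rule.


Doyle: BF = (D - 4)^2 * L / 16
Adjusted diameter = 9 - 4 = 5 in
(D-4)^2 = 5^2 = 25
BF = 25 * 8 / 16 = 13 BF

13


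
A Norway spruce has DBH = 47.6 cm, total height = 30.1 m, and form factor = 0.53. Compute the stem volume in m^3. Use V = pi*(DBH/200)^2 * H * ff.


Formula: V = pi * (DBH/200)^2 * H * ff
Radius = DBH/200 = 47.6/200 = 0.238 m
Radius^2 = 0.238^2 = 0.056644 m^2
V = pi * 0.056644 * 30.1 * 0.53
V = 2.839 m^3

2.839


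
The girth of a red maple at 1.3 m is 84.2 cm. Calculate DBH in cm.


Formula: DBH = C / pi
DBH = 84.2 / pi
pi = 3.14159...
DBH = 26.8 cm

26.8


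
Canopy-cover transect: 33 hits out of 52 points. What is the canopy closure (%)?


Formula: Canopy closure = covered points / total points * 100
Closure = 33 / 52 * 100
Closure = 0.6346 * 100 = 63.5%

63.5


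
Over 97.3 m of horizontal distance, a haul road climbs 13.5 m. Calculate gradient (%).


Formula: Gradient = rise / run * 100
Gradient = 13.5 / 97.3 * 100 = 13.9%

13.9


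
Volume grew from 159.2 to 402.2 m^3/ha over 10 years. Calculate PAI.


Formula: PAI = (V_T2 - V_T1) / (T2 - T1)
Volume increment = 402.2 - 159.2 = 243.0 m^3/ha
PAI = 243.0 / 10 = 24.3 m^3/ha/year

24.3


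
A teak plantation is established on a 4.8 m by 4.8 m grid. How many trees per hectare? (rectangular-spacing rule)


Formula: TPH = 10000 m^2/ha / (spacing_x * spacing_y)
Area per tree = 4.8 m * 4.8 m = 23.04 m^2
TPH = 10000 / 23.04 = 434 trees/ha

434


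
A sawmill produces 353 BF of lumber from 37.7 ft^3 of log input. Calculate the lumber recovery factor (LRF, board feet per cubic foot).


Formula: LRF = Lumber Output (BF) / Log Input (ft^3)
LRF = 353 BF / 37.7 ft^3
LRF = 9.36 BF/ft^3

9.36


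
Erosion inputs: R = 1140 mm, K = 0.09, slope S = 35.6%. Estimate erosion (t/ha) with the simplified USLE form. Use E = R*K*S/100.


Formula: E = R * K * S / 100  (simplified USLE)
R * K = 1140 * 0.09 = 102.6
E = 102.6 * 35.6 / 100 = 36.53 t/ha

36.53


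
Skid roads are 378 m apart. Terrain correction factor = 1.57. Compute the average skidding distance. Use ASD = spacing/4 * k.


Formula: ASD = (spacing / 4) * correction
Uncorrected distance = spacing / 4 = 378 / 4 = 94.5 m
ASD = 94.5 * 1.57 = 148 m

148


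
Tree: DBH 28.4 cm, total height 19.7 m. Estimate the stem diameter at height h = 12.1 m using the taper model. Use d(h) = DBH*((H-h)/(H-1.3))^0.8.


Taper: d(h) = DBH * ((H - h) / (H - 1.3))^0.8
Numerator = H - h = 19.7 - 12.1 = 7.6 m
Denominator = H - 1.3 = 19.7 - 1.3 = 18.4 m
Ratio = 7.6 / 18.4 = 0.41304
d = 28.4 * 0.41304^0.8 = 14.0 cm

14.0


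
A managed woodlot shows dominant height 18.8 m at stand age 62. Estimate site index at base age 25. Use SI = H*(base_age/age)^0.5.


Formula: SI = H_dom * (base_age / age)^0.5
Age ratio = 25 / 62 = 0.40323
sqrt(age_ratio) = 0.635
SI = 18.8 * 0.635 = 11.9 m

11.9


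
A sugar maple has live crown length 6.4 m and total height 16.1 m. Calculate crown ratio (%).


Formula: Crown Ratio = (Crown Length / Total Height) * 100
CR = (6.4 m / 16.1 m) * 100
CR = 0.3975 * 100 = 39.8%

39.8


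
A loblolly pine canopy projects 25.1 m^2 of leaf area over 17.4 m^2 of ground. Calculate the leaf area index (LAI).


Formula: LAI = total leaf area / ground area  (dimensionless)
LAI = 25.1 m^2 / 17.4 m^2
LAI = 1.44

1.44


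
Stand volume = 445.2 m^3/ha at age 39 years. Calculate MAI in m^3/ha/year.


Formula: MAI = Total Volume / Stand Age
MAI = 445.2 m^3/ha / 39 years
MAI = 11.42 m^3/ha/year

11.42


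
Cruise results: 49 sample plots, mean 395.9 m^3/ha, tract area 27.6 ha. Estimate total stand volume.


Formula: Total Volume = Mean Volume per ha * Total Area
Total Volume = 395.9 m^3/ha * 27.6 ha
Total Volume = 10927 m^3

10927


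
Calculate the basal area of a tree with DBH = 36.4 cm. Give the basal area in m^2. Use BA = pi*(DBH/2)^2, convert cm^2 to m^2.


Formula: BA = pi * (DBH/2)^2 / 10000  (cm^2 to m^2)
Radius = DBH/2 = 36.4/2 = 18.2 cm
BA = pi * 18.2^2 / 10000
   = 1040.6212 cm^2 / 10000
   = 0.1041 m^2

0.1041


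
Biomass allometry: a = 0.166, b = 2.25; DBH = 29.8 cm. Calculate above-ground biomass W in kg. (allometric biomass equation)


Formula: W = a * DBH^b  (allometric power law)
DBH^b = 29.8^2.25 = 2074.8495
W = 0.166 * 2074.8495 = 344.4 kg

344.4


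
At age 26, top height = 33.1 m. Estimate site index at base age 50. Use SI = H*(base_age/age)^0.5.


Formula: SI = H_dom * (base_age / age)^0.5
Age ratio = 50 / 26 = 1.92308
sqrt(age_ratio) = 1.38675
SI = 33.1 * 1.38675 = 45.9 m

45.9


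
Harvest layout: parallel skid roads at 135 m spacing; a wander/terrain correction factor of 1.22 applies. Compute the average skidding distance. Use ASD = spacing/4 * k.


Formula: ASD = (spacing / 4) * correction
Uncorrected distance = spacing / 4 = 135 / 4 = 33.75 m
ASD = 33.75 * 1.22 = 41 m

41


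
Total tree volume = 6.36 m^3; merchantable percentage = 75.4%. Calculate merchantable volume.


Formula: MV = V_total * (merchantable_pct / 100)
Merchantable fraction = 75.4% / 100 = 0.754
MV = 6.36 m^3 * 0.754 = 4.795 m^3

4.795


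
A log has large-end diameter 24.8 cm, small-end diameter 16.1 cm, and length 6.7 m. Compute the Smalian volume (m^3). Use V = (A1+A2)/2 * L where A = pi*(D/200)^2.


Smalian: V = (A1 + A2)/2 * L,  A = pi*(D/200)^2
A1 = pi*(24.8/200)^2 = 0.048305 m^2
A2 = pi*(16.1/200)^2 = 0.020358 m^2
V = (0.048305+0.020358)/2*6.7 = 0.23 m^3

0.23
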